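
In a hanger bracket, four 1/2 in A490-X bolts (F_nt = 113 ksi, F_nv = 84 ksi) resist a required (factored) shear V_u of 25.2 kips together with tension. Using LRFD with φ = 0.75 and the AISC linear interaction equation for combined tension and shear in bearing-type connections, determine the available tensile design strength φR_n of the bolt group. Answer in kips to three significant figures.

52.6 kips

A_b = π·0.5²/4 = 0.1963 in²; f_rv = 25.2 / (4 × 0.1963) = 32.09 ksi.
F'_nt = 1.3 F_nt − (F_nt / φF_nv) f_rv = 1.3·113 − (113/(0.75·84))·32.09 = 89.35 ksi, capped at F_nt → F'_nt = 89.35 ksi.
R_n = F'_nt · A_b · n = 89.35 × 0.1963 × 4 = 70.17 kips.
Design strength φR_n = 0.75 × 70.17 = 52.6 kips.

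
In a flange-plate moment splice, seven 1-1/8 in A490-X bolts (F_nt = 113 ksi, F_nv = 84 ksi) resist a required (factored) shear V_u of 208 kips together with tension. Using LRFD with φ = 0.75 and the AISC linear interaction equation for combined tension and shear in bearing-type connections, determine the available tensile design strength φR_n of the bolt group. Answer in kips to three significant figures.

A_b = π·1.125²/4 = 0.994 in²; f_rv = 208 / (7 × 0.994) = 29.89 ksi.
F'_nt = 1.3 F_nt − (F_nt / φF_nv) f_rv = 1.3·113 − (113/(0.75·84))·29.89 = 93.28 ksi, capped at F_nt → F'_nt = 93.28 ksi.
R_n = F'_nt · A_b · n = 93.28 × 0.994 × 7 = 649.1 kips.
Design strength φR_n = 0.75 × 649.1 = 487 kips.

487 kips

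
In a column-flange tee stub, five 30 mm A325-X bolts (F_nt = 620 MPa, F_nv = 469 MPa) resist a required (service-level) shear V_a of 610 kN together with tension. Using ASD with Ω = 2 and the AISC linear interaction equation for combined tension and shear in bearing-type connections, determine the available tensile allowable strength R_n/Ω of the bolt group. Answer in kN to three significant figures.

A_b = π·30²/4 = 706.9 mm²; f_rv = 610 × 1000 / (5 × 706.9) = 172.6 MPa.
F'_nt = 1.3 F_nt − (Ω F_nt / F_nv) f_rv = 1.3·620 − (2·620/469)·172.6 = 349.7 MPa, capped at F_nt → F'_nt = 349.7 MPa.
R_n = F'_nt · A_b · n = 349.7 × 706.9 × 5 / 1000 = 1236 kN.
Allowable strength R_n/Ω = 1236 / 2 = 618 kN.

618 kN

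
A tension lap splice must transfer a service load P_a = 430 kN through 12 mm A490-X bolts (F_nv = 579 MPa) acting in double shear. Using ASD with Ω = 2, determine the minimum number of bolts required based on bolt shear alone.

7 bolts

A_b = π·12²/4 = 113.1 mm².
Per-bolt allowable strength R_n/Ω = 579 × 113.1 × 2 / 1000 / 2 = 65.48 kN.
n ≥ 430 / 65.48 = 6.567 → use 7 bolts.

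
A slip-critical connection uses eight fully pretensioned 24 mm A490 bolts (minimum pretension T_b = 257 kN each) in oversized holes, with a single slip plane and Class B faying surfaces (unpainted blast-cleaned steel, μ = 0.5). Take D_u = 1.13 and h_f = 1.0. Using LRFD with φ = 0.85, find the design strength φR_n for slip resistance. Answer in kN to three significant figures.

R_n = μ · D_u · h_f · T_b · n_s · n_b = 0.5 × 1.13 × 1.0 × 257 × 1 × 8 = 1162 kN.
Design strength φR_n = 0.85 × 1162 = 987 kN.

987 kN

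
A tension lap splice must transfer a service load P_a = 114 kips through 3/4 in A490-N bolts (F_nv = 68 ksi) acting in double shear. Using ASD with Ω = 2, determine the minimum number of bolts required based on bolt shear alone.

A_b = π·0.75²/4 = 0.4418 in².
Per-bolt allowable strength R_n/Ω = 68 × 0.4418 × 2 / 2 = 30.04 kips.
n ≥ 114 / 30.04 = 3.795 → use 4 bolts.

4 bolts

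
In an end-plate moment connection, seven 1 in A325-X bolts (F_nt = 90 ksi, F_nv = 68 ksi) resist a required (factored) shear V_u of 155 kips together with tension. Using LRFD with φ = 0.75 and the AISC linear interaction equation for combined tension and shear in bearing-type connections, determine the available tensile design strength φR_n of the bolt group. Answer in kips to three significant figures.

277 kips

A_b = π·1²/4 = 0.7854 in²; f_rv = 155 / (7 × 0.7854) = 28.19 ksi.
F'_nt = 1.3 F_nt − (F_nt / φF_nv) f_rv = 1.3·90 − (90/(0.75·68))·28.19 = 67.25 ksi, capped at F_nt → F'_nt = 67.25 ksi.
R_n = F'_nt · A_b · n = 67.25 × 0.7854 × 7 = 369.7 kips.
Design strength φR_n = 0.75 × 369.7 = 277 kips.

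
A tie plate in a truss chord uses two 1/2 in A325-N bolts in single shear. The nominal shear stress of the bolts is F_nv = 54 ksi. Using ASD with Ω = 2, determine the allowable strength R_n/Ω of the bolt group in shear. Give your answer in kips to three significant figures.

10.6 kips

A_b = π × 0.5² / 4 = 0.1963 in².
R_n = F_nv · A_b · n · n_s = 54 × 0.1963 × 2 × 1 = 21.21 kips.
Allowable strength R_n/Ω = 21.21 / 2 = 10.6 kips.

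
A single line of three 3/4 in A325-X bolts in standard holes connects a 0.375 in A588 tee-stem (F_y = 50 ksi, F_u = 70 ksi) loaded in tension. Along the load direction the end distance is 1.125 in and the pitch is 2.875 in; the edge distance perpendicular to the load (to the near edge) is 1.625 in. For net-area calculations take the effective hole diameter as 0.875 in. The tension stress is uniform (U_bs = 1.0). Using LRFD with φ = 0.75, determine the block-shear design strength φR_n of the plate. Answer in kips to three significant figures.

Shear plane L_v = 1.125 + 2·2.875 = 6.875 in; A_gv = 6.875 × 0.375 = 2.578 in².
A_nv = (6.875 − 2.5·0.875) × 0.375 = 1.758 in².
A_nt = (1.625 − 0.5·0.875) × 0.375 = 0.4453 in².
0.6 F_u A_nv = 73.83 kips; 0.6 F_y A_gv = 77.34 kips → shear rupture governs the shear term.
R_n = 73.83 + 1.0 × 70 × 0.4453 = 105 kips.
Design strength φR_n = 0.75 × 105 = 78.8 kips.

78.8 kips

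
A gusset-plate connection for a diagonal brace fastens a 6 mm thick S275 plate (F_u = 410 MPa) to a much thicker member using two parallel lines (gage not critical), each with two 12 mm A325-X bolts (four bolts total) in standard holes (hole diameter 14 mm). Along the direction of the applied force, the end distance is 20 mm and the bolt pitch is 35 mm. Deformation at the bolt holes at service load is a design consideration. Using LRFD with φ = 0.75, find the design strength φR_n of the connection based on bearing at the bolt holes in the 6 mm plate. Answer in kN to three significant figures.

Per bolt r_n = 1.2 l_c t F_u ≤ 2.4 d t F_u; upper limit = 2.4 × 12 × 6 × 410 / 1000 = 70.85 kN.
Edge bolt: l_c = 20 − 14/2 = 13 mm → 1.2 × 13 × 6 × 410 / 1000 = 38.38 → r_n = 38.38 kN.
Interior bolts: l_c = 35 − 14 = 21 mm → 1.2 × 21 × 6 × 410 / 1000 = 61.99 → r_n = 61.99 kN.
R_n = 2 × 38.38 + 2 × 61.99 = 200.7 kN.
Design strength φR_n = 0.75 × 200.7 = 151 kN.

151 kN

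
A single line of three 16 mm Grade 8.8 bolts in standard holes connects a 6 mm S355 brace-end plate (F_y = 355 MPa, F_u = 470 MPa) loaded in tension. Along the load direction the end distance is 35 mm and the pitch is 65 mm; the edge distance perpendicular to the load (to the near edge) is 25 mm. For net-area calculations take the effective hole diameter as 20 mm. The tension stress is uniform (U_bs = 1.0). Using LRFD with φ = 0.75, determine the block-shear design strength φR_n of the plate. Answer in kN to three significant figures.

178 kN

Shear plane L_v = 35 + 2·65 = 165 mm; A_gv = 165 × 6 = 990 mm².
A_nv = (165 − 2.5·20) × 6 = 690 mm².
A_nt = (25 − 0.5·20) × 6 = 90 mm².
0.6 F_u A_nv = 194.6 kN; 0.6 F_y A_gv = 210.9 kN → shear rupture governs the shear term.
R_n = 194.6 + 1.0 × 470 × 90 / 1000 = 236.9 kN.
Design strength φR_n = 0.75 × 236.9 = 178 kN.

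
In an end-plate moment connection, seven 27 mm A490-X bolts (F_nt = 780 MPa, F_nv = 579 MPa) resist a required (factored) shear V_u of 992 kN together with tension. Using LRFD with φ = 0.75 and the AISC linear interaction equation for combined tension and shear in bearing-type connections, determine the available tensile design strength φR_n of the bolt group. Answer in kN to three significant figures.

A_b = π·27²/4 = 572.6 mm²; f_rv = 992 × 1000 / (7 × 572.6) = 247.5 MPa.
F'_nt = 1.3 F_nt − (F_nt / φF_nv) f_rv = 1.3·780 − (780/(0.75·579))·247.5 = 569.4 MPa, capped at F_nt → F'_nt = 569.4 MPa.
R_n = F'_nt · A_b · n = 569.4 × 572.6 × 7 / 1000 = 2282 kN.
Design strength φR_n = 0.75 × 2282 = 1710 kN.

1710 kN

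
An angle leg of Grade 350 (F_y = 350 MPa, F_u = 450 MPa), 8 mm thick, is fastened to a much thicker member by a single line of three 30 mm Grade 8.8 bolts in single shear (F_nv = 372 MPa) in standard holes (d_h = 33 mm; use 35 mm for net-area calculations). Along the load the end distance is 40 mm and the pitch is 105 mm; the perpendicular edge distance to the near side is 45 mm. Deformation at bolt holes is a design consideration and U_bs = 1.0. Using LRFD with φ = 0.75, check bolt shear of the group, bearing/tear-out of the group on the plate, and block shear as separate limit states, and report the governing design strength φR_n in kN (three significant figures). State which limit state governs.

338 kN (block shear governs)

Bolt shear: A_b = π·30²/4 = 706.9 mm²; R_n = 372 × 706.9 × 3 × 1 / 1000 = 788.9 kN → 0.75 × 788.9 = 592 kN.
Bearing: edge l_c = 23.5, r_n = 101.5 kN; interior l_c = 72, r_n = 259.2 kN; R_n = 101.5 + 2·259.2 = 619.9 kN → 465 kN.
Block shear: A_gv = 2000, A_nv = 1300, A_nt = 220 mm²; R_n = min(0.6F_uA_nv, 0.6F_yA_gv) + U_bs·F_u·A_nt = 450 kN → 338 kN.
Block shear governs: 338 kN.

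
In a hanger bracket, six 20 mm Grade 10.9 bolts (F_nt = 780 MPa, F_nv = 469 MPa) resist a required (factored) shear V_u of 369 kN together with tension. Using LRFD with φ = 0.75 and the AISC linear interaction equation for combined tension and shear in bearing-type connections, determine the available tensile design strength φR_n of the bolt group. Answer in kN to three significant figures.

A_b = π·20²/4 = 314.2 mm²; f_rv = 369 × 1000 / (6 × 314.2) = 195.8 MPa.
F'_nt = 1.3 F_nt − (F_nt / φF_nv) f_rv = 1.3·780 − (780/(0.75·469))·195.8 = 579.9 MPa, capped at F_nt → F'_nt = 579.9 MPa.
R_n = F'_nt · A_b · n = 579.9 × 314.2 × 6 / 1000 = 1093 kN.
Design strength φR_n = 0.75 × 1093 = 820 kN.

820 kN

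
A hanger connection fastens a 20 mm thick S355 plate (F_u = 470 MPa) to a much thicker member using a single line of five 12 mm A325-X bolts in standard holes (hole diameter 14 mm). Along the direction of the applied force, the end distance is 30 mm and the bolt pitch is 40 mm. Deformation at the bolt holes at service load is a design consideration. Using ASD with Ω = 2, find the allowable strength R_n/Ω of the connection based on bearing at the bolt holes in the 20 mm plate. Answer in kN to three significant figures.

671 kN

Per bolt r_n = 1.2 l_c t F_u ≤ 2.4 d t F_u; upper limit = 2.4 × 12 × 20 × 470 / 1000 = 270.7 kN.
Edge bolt: l_c = 30 − 14/2 = 23 mm → 1.2 × 23 × 20 × 470 / 1000 = 259.4 → r_n = 259.4 kN.
Interior bolts: l_c = 40 − 14 = 26 mm → 1.2 × 26 × 20 × 470 / 1000 = 293.3 → r_n = 270.7 kN.
R_n = 1 × 259.4 + 4 × 270.7 = 1342 kN.
Allowable strength R_n/Ω = 1342 / 2 = 671 kN.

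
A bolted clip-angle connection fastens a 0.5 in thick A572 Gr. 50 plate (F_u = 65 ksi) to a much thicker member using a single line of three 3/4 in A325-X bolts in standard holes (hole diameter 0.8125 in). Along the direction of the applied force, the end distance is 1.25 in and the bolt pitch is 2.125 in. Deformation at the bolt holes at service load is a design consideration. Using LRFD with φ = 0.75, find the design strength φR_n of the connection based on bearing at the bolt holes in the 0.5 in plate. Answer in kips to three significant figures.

Per bolt r_n = 1.2 l_c t F_u ≤ 2.4 d t F_u; upper limit = 2.4 × 0.75 × 0.5 × 65 = 58.5 kips.
Edge bolt: l_c = 1.25 − 0.8125/2 = 0.8438 in → 1.2 × 0.8438 × 0.5 × 65 = 32.91 → r_n = 32.91 kips.
Interior bolts: l_c = 2.125 − 0.8125 = 1.312 in → 1.2 × 1.312 × 0.5 × 65 = 51.19 → r_n = 51.19 kips.
R_n = 1 × 32.91 + 2 × 51.19 = 135.3 kips.
Design strength φR_n = 0.75 × 135.3 = 101 kips.

101 kips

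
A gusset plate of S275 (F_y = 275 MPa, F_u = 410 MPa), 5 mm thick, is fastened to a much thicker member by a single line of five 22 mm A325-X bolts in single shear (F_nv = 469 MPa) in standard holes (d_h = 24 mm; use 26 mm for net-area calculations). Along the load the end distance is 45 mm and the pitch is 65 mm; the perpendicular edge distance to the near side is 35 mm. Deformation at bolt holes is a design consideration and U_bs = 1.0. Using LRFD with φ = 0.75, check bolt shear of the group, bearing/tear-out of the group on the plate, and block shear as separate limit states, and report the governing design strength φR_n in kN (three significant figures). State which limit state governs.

207 kN (block shear governs)

Bolt shear: A_b = π·22²/4 = 380.1 mm²; R_n = 469 × 380.1 × 5 × 1 / 1000 = 891.4 kN → 0.75 × 891.4 = 669 kN.
Bearing: edge l_c = 33, r_n = 81.18 kN; interior l_c = 41, r_n = 100.9 kN; R_n = 81.18 + 4·100.9 = 484.6 kN → 363 kN.
Block shear: A_gv = 1525, A_nv = 940, A_nt = 110 mm²; R_n = min(0.6F_uA_nv, 0.6F_yA_gv) + U_bs·F_u·A_nt = 276.3 kN → 207 kN.
Block shear governs: 207 kN.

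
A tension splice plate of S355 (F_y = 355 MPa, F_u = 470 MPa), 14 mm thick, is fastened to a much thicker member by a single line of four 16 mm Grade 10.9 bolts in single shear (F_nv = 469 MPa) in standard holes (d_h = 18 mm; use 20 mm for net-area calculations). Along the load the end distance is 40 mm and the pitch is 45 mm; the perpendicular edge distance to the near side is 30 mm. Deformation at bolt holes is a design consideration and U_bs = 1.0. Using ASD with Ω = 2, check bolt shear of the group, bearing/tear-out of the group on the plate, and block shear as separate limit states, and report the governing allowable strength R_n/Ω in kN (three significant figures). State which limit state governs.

Bolt shear: A_b = π·16²/4 = 201.1 mm²; R_n = 469 × 201.1 × 4 × 1 / 1000 = 377.2 kN → 377.2 / 2 = 189 kN.
Bearing: edge l_c = 31, r_n = 244.8 kN; interior l_c = 27, r_n = 213.2 kN; R_n = 244.8 + 3·213.2 = 884.4 kN → 442 kN.
Block shear: A_gv = 2450, A_nv = 1470, A_nt = 280 mm²; R_n = min(0.6F_uA_nv, 0.6F_yA_gv) + U_bs·F_u·A_nt = 546.1 kN → 273 kN.
Bolt shear governs: 189 kN.

189 kN (bolt shear governs)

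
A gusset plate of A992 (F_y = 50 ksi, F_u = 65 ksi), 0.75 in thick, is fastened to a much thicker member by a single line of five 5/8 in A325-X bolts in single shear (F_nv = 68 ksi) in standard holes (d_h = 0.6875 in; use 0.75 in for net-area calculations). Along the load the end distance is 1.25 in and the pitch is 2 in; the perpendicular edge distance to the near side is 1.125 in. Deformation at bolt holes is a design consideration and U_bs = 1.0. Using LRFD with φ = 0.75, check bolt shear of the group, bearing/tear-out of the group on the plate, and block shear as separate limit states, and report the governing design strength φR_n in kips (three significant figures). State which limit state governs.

Bolt shear: A_b = π·0.625²/4 = 0.3068 in²; R_n = 68 × 0.3068 × 5 × 1 = 104.3 kips → 0.75 × 104.3 = 78.2 kips.
Bearing: edge l_c = 0.9062, r_n = 53.02 kips; interior l_c = 1.312, r_n = 73.12 kips; R_n = 53.02 + 4·73.12 = 345.5 kips → 259 kips.
Block shear: A_gv = 6.938, A_nv = 4.406, A_nt = 0.5625 in²; R_n = min(0.6F_uA_nv, 0.6F_yA_gv) + U_bs·F_u·A_nt = 208.4 kips → 156 kips.
Bolt shear governs: 78.2 kips.

78.2 kips (bolt shear governs)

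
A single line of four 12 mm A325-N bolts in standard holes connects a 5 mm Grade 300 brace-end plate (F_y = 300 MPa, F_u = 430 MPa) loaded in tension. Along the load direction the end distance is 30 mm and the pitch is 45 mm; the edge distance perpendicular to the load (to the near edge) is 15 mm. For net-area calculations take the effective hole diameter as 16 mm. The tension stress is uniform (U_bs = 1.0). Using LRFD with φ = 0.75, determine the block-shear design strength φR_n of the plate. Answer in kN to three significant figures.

Shear plane L_v = 30 + 3·45 = 165 mm; A_gv = 165 × 5 = 825 mm².
A_nv = (165 − 3.5·16) × 5 = 545 mm².
A_nt = (15 − 0.5·16) × 5 = 35 mm².
0.6 F_u A_nv = 140.6 kN; 0.6 F_y A_gv = 148.5 kN → shear rupture governs the shear term.
R_n = 140.6 + 1.0 × 430 × 35 / 1000 = 155.7 kN.
Design strength φR_n = 0.75 × 155.7 = 117 kN.

117 kN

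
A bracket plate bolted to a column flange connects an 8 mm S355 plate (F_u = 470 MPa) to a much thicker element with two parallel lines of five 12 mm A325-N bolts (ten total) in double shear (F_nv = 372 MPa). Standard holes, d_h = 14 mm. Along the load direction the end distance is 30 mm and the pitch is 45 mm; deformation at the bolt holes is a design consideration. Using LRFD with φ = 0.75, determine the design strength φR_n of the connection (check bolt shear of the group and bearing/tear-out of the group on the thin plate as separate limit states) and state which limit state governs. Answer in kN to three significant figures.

Bolt shear: A_b = π·12²/4 = 113.1 mm²; R_n = 372 × 113.1 × 10 × 2 / 1000 = 841.4 kN → 0.75 × 841.4 = 631 kN.
Bearing (1.2 l_c t F_u ≤ 2.4 d t F_u): upper limit = 2.4·12·8·470 / 1000 = 108.3 kN.
  Edge l_c = 30 − 14/2 = 23 → r_n = 103.8 kN; interior l_c = 45 − 14 = 31 → r_n = 108.3 kN.
  R_n,bearing = 2·103.8 + 8·108.3 = 1074 kN → 0.75 × 1074 = 805 kN.
Bolt shear governs: 631 kN.

631 kN (bolt shear governs)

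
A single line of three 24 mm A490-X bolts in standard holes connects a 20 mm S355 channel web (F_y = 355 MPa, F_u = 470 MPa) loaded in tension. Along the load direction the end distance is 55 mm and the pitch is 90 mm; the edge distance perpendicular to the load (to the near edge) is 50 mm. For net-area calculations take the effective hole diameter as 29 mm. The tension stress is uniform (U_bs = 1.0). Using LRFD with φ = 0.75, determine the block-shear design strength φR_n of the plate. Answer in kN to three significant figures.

Shear plane L_v = 55 + 2·90 = 235 mm; A_gv = 235 × 20 = 4700 mm².
A_nv = (235 − 2.5·29) × 20 = 3250 mm².
A_nt = (50 − 0.5·29) × 20 = 710 mm².
0.6 F_u A_nv = 916.5 kN; 0.6 F_y A_gv = 1001 kN → shear rupture governs the shear term.
R_n = 916.5 + 1.0 × 470 × 710 / 1000 = 1250 kN.
Design strength φR_n = 0.75 × 1250 = 938 kN.

938 kN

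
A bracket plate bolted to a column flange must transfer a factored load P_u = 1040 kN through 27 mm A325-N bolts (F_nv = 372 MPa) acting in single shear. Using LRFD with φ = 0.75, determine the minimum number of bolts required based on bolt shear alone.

7 bolts

A_b = π·27²/4 = 572.6 mm².
Per-bolt design strength φR_n = 0.75 × 372 × 572.6 × 1 / 1000 = 159.7 kN.
n ≥ 1040 / 159.7 = 6.51 → use 7 bolts.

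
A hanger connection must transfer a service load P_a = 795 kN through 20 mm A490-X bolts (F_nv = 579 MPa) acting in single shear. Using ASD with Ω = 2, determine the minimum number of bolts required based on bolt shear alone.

9 bolts

A_b = π·20²/4 = 314.2 mm².
Per-bolt allowable strength R_n/Ω = 579 × 314.2 × 1 / 1000 / 2 = 90.95 kN.
n ≥ 795 / 90.95 = 8.741 → use 9 bolts.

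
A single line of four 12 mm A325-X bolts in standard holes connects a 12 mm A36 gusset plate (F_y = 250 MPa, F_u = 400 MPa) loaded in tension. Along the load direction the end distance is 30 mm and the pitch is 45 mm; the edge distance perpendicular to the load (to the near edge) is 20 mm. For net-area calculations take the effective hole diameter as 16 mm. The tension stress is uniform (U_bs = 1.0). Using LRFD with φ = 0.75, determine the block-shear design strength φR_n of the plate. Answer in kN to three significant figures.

Shear plane L_v = 30 + 3·45 = 165 mm; A_gv = 165 × 12 = 1980 mm².
A_nv = (165 − 3.5·16) × 12 = 1308 mm².
A_nt = (20 − 0.5·16) × 12 = 144 mm².
0.6 F_u A_nv = 313.9 kN; 0.6 F_y A_gv = 297 kN → shear yielding governs the shear term.
R_n = 297 + 1.0 × 400 × 144 / 1000 = 354.6 kN.
Design strength φR_n = 0.75 × 354.6 = 266 kN.

266 kN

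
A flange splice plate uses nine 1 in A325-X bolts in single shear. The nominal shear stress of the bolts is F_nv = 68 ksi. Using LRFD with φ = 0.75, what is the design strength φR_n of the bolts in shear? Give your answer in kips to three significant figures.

360 kips

A_b = π × 1² / 4 = 0.7854 in².
R_n = F_nv · A_b · n · n_s = 68 × 0.7854 × 9 × 1 = 480.7 kips.
Design strength φR_n = 0.75 × 480.7 = 360 kips.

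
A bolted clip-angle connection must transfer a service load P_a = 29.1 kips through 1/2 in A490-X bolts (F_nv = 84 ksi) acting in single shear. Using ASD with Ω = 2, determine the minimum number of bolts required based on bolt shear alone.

A_b = π·0.5²/4 = 0.1963 in².
Per-bolt allowable strength R_n/Ω = 84 × 0.1963 × 1 / 2 = 8.247 kips.
n ≥ 29.1 / 8.247 = 3.529 → use 4 bolts.

4 bolts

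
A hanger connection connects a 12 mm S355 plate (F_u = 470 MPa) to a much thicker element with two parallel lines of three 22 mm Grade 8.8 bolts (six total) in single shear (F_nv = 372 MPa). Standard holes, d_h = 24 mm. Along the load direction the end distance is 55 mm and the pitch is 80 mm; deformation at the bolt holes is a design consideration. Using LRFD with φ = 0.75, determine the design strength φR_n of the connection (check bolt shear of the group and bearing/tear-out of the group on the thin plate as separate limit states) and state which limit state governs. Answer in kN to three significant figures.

Bolt shear: A_b = π·22²/4 = 380.1 mm²; R_n = 372 × 380.1 × 6 × 1 / 1000 = 848.5 kN → 0.75 × 848.5 = 636 kN.
Bearing (1.2 l_c t F_u ≤ 2.4 d t F_u): upper limit = 2.4·22·12·470 / 1000 = 297.8 kN.
  Edge l_c = 55 − 24/2 = 43 → r_n = 291 kN; interior l_c = 80 − 24 = 56 → r_n = 297.8 kN.
  R_n,bearing = 2·291 + 4·297.8 = 1773 kN → 0.75 × 1773 = 1330 kN.
Bolt shear governs: 636 kN.

636 kN (bolt shear governs)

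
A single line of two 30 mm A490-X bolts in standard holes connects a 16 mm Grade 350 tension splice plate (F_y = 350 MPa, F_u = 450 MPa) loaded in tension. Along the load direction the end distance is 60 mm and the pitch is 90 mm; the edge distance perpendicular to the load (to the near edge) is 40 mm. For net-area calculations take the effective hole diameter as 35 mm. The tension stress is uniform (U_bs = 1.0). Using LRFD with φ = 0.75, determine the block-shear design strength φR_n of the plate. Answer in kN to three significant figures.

437 kN

Shear plane L_v = 60 + 1·90 = 150 mm; A_gv = 150 × 16 = 2400 mm².
A_nv = (150 − 1.5·35) × 16 = 1560 mm².
A_nt = (40 − 0.5·35) × 16 = 360 mm².
0.6 F_u A_nv = 421.2 kN; 0.6 F_y A_gv = 504 kN → shear rupture governs the shear term.
R_n = 421.2 + 1.0 × 450 × 360 / 1000 = 583.2 kN.
Design strength φR_n = 0.75 × 583.2 = 437 kN.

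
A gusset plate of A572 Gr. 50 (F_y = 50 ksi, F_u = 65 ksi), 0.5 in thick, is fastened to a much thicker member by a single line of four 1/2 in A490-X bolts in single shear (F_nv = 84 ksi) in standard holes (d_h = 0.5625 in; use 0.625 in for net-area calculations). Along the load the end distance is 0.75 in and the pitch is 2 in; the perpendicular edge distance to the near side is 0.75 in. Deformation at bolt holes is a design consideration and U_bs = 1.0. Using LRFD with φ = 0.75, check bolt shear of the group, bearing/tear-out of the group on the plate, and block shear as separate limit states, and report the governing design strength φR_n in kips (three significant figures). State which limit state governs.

Bolt shear: A_b = π·0.5²/4 = 0.1963 in²; R_n = 84 × 0.1963 × 4 × 1 = 65.97 kips → 0.75 × 65.97 = 49.5 kips.
Bearing: edge l_c = 0.4688, r_n = 18.28 kips; interior l_c = 1.438, r_n = 39 kips; R_n = 18.28 + 3·39 = 135.3 kips → 101 kips.
Block shear: A_gv = 3.375, A_nv = 2.281, A_nt = 0.2188 in²; R_n = min(0.6F_uA_nv, 0.6F_yA_gv) + U_bs·F_u·A_nt = 103.2 kips → 77.4 kips.
Bolt shear governs: 49.5 kips.

49.5 kips (bolt shear governs)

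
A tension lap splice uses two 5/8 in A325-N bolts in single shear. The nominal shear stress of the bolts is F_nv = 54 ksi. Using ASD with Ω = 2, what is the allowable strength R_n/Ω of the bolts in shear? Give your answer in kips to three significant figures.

16.6 kips

A_b = π × 0.625² / 4 = 0.3068 in².
R_n = F_nv · A_b · n · n_s = 54 × 0.3068 × 2 × 1 = 33.13 kips.
Allowable strength R_n/Ω = 33.13 / 2 = 16.6 kips.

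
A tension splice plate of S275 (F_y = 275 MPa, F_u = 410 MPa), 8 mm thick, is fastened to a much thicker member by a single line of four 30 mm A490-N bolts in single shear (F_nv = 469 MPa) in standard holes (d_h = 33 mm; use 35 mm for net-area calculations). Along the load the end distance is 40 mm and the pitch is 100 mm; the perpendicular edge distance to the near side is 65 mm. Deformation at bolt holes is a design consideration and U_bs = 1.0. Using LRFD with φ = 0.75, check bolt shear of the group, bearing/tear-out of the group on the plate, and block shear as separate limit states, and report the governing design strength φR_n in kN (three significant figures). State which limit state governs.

Bolt shear: A_b = π·30²/4 = 706.9 mm²; R_n = 469 × 706.9 × 4 × 1 / 1000 = 1326 kN → 0.75 × 1326 = 995 kN.
Bearing: edge l_c = 23.5, r_n = 92.5 kN; interior l_c = 67, r_n = 236.2 kN; R_n = 92.5 + 3·236.2 = 801 kN → 601 kN.
Block shear: A_gv = 2720, A_nv = 1740, A_nt = 380 mm²; R_n = min(0.6F_uA_nv, 0.6F_yA_gv) + U_bs·F_u·A_nt = 583.8 kN → 438 kN.
Block shear governs: 438 kN.

438 kN (block shear governs)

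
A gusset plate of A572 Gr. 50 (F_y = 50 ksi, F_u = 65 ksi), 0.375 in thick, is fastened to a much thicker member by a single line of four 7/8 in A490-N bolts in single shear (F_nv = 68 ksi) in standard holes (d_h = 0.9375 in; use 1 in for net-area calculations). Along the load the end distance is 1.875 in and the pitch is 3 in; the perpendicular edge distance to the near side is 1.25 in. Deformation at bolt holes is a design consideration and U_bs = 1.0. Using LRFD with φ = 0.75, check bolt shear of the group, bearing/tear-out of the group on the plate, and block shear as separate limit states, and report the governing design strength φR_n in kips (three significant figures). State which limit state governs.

94.6 kips (block shear governs)

Bolt shear: A_b = π·0.875²/4 = 0.6013 in²; R_n = 68 × 0.6013 × 4 × 1 = 163.6 kips → 0.75 × 163.6 = 123 kips.
Bearing: edge l_c = 1.406, r_n = 41.13 kips; interior l_c = 2.062, r_n = 51.19 kips; R_n = 41.13 + 3·51.19 = 194.7 kips → 146 kips.
Block shear: A_gv = 4.078, A_nv = 2.766, A_nt = 0.2812 in²; R_n = min(0.6F_uA_nv, 0.6F_yA_gv) + U_bs·F_u·A_nt = 126.1 kips → 94.6 kips.
Block shear governs: 94.6 kips.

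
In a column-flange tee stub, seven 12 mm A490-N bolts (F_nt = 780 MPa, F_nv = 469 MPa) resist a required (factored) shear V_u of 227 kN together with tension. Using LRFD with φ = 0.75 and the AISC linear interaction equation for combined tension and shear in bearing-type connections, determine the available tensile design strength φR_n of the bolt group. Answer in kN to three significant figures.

A_b = π·12²/4 = 113.1 mm²; f_rv = 227 × 1000 / (7 × 113.1) = 286.7 MPa.
F'_nt = 1.3 F_nt − (F_nt / φF_nv) f_rv = 1.3·780 − (780/(0.75·469))·286.7 = 378.2 MPa, capped at F_nt → F'_nt = 378.2 MPa.
R_n = F'_nt · A_b · n = 378.2 × 113.1 × 7 / 1000 = 299.4 kN.
Design strength φR_n = 0.75 × 299.4 = 225 kN.

225 kN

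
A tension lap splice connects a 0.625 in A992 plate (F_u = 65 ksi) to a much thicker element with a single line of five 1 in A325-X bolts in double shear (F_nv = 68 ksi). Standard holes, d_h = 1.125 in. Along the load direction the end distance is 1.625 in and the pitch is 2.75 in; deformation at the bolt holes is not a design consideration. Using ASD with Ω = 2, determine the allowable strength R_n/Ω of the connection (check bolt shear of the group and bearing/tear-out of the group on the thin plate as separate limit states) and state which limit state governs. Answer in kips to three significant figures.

Bolt shear: A_b = π·1²/4 = 0.7854 in²; R_n = 68 × 0.7854 × 5 × 2 = 534.1 kips → 534.1 / 2 = 267 kips.
Bearing (1.5 l_c t F_u ≤ 3.0 d t F_u): upper limit = 3.0·1·0.625·65 = 121.9 kips.
  Edge l_c = 1.625 − 1.125/2 = 1.062 → r_n = 64.75 kips; interior l_c = 2.75 − 1.125 = 1.625 → r_n = 99.02 kips.
  R_n,bearing = 1·64.75 + 4·99.02 = 460.8 kips → 460.8 / 2 = 230 kips.
Bearing governs: 230 kips.

230 kips (bearing governs)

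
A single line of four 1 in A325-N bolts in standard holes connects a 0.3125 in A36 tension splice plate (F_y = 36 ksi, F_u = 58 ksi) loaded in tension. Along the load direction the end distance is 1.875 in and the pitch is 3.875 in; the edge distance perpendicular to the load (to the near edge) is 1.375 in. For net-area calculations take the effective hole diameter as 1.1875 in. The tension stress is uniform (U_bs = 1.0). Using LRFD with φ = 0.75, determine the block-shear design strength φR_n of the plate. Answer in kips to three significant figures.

79 kips

Shear plane L_v = 1.875 + 3·3.875 = 13.5 in; A_gv = 13.5 × 0.3125 = 4.219 in².
A_nv = (13.5 − 3.5·1.1875) × 0.3125 = 2.92 in².
A_nt = (1.375 − 0.5·1.1875) × 0.3125 = 0.2441 in².
0.6 F_u A_nv = 101.6 kips; 0.6 F_y A_gv = 91.12 kips → shear yielding governs the shear term.
R_n = 91.12 + 1.0 × 58 × 0.2441 = 105.3 kips.
Design strength φR_n = 0.75 × 105.3 = 79 kips.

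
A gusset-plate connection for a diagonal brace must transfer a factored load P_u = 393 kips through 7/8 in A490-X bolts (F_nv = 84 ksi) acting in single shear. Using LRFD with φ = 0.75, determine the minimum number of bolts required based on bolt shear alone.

11 bolts

A_b = π·0.875²/4 = 0.6013 in².
Per-bolt design strength φR_n = 0.75 × 84 × 0.6013 × 1 = 37.88 kips.
n ≥ 393 / 37.88 = 10.37 → use 11 bolts.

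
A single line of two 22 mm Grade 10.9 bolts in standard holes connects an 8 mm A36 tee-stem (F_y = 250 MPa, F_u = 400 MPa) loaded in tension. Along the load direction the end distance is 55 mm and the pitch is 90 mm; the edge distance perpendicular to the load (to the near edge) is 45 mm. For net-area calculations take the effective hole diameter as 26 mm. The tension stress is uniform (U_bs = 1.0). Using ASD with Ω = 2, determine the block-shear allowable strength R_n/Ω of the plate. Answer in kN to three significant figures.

138 kN

Shear plane L_v = 55 + 1·90 = 145 mm; A_gv = 145 × 8 = 1160 mm².
A_nv = (145 − 1.5·26) × 8 = 848 mm².
A_nt = (45 − 0.5·26) × 8 = 256 mm².
0.6 F_u A_nv = 203.5 kN; 0.6 F_y A_gv = 174 kN → shear yielding governs the shear term.
R_n = 174 + 1.0 × 400 × 256 / 1000 = 276.4 kN.
Allowable strength R_n/Ω = 276.4 / 2 = 138 kN.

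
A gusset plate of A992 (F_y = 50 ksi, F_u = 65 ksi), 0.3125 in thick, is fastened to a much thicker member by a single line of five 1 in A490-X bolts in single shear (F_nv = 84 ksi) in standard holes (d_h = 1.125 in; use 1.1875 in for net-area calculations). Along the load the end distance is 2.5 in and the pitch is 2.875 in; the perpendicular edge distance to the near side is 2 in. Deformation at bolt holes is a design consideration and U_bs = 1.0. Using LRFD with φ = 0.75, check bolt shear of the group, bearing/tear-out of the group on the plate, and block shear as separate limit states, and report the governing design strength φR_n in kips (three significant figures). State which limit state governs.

101 kips (block shear governs)

Bolt shear: A_b = π·1²/4 = 0.7854 in²; R_n = 84 × 0.7854 × 5 × 1 = 329.9 kips → 0.75 × 329.9 = 247 kips.
Bearing: edge l_c = 1.938, r_n = 47.23 kips; interior l_c = 1.75, r_n = 42.66 kips; R_n = 47.23 + 4·42.66 = 217.9 kips → 163 kips.
Block shear: A_gv = 4.375, A_nv = 2.705, A_nt = 0.4395 in²; R_n = min(0.6F_uA_nv, 0.6F_yA_gv) + U_bs·F_u·A_nt = 134.1 kips → 101 kips.
Block shear governs: 101 kips.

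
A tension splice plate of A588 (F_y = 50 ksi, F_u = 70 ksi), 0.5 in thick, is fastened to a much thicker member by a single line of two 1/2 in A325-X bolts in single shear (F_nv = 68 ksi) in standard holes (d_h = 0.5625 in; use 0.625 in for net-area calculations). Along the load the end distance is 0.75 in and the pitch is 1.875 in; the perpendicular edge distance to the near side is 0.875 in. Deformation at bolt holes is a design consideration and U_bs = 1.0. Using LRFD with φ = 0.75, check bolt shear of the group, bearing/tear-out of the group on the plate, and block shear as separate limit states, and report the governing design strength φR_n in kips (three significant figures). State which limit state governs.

Bolt shear: A_b = π·0.5²/4 = 0.1963 in²; R_n = 68 × 0.1963 × 2 × 1 = 26.7 kips → 0.75 × 26.7 = 20 kips.
Bearing: edge l_c = 0.4688, r_n = 19.69 kips; interior l_c = 1.312, r_n = 42 kips; R_n = 19.69 + 1·42 = 61.69 kips → 46.3 kips.
Block shear: A_gv = 1.312, A_nv = 0.8438, A_nt = 0.2812 in²; R_n = min(0.6F_uA_nv, 0.6F_yA_gv) + U_bs·F_u·A_nt = 55.12 kips → 41.3 kips.
Bolt shear governs: 20 kips.

20 kips (bolt shear governs)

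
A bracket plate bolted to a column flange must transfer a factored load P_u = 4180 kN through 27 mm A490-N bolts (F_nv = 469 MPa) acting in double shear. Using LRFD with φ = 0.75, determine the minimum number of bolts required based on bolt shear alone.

11 bolts

A_b = π·27²/4 = 572.6 mm².
Per-bolt design strength φR_n = 0.75 × 469 × 572.6 × 2 / 1000 = 402.8 kN.
n ≥ 4180 / 402.8 = 10.38 → use 11 bolts.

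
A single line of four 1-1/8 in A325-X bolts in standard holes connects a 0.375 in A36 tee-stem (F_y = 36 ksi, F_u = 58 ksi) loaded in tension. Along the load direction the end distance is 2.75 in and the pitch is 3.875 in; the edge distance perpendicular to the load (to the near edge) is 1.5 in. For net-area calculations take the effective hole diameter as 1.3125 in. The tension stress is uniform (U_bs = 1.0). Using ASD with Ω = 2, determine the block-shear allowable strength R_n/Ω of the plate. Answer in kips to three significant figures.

Shear plane L_v = 2.75 + 3·3.875 = 14.38 in; A_gv = 14.38 × 0.375 = 5.391 in².
A_nv = (14.38 − 3.5·1.3125) × 0.375 = 3.668 in².
A_nt = (1.5 − 0.5·1.3125) × 0.375 = 0.3164 in².
0.6 F_u A_nv = 127.6 kips; 0.6 F_y A_gv = 116.4 kips → shear yielding governs the shear term.
R_n = 116.4 + 1.0 × 58 × 0.3164 = 134.8 kips.
Allowable strength R_n/Ω = 134.8 / 2 = 67.4 kips.

67.4 kips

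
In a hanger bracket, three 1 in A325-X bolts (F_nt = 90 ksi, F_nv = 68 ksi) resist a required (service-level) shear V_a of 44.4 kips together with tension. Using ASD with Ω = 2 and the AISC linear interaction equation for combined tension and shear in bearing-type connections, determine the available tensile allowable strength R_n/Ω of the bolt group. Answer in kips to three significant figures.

79.1 kips

A_b = π·1²/4 = 0.7854 in²; f_rv = 44.4 / (3 × 0.7854) = 18.84 ksi.
F'_nt = 1.3 F_nt − (Ω F_nt / F_nv) f_rv = 1.3·90 − (2·90/68)·18.84 = 67.12 ksi, capped at F_nt → F'_nt = 67.12 ksi.
R_n = F'_nt · A_b · n = 67.12 × 0.7854 × 3 = 158.1 kips.
Allowable strength R_n/Ω = 158.1 / 2 = 79.1 kips.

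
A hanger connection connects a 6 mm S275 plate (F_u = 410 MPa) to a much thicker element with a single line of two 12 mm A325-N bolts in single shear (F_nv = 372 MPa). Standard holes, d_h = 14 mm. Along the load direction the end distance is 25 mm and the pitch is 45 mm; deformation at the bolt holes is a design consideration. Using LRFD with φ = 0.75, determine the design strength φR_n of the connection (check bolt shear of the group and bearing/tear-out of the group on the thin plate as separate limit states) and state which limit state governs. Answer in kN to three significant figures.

63.1 kN (bolt shear governs)

Bolt shear: A_b = π·12²/4 = 113.1 mm²; R_n = 372 × 113.1 × 2 × 1 / 1000 = 84.14 kN → 0.75 × 84.14 = 63.1 kN.
Bearing (1.2 l_c t F_u ≤ 2.4 d t F_u): upper limit = 2.4·12·6·410 / 1000 = 70.85 kN.
  Edge l_c = 25 − 14/2 = 18 → r_n = 53.14 kN; interior l_c = 45 − 14 = 31 → r_n = 70.85 kN.
  R_n,bearing = 1·53.14 + 1·70.85 = 124 kN → 0.75 × 124 = 93 kN.
Bolt shear governs: 63.1 kN.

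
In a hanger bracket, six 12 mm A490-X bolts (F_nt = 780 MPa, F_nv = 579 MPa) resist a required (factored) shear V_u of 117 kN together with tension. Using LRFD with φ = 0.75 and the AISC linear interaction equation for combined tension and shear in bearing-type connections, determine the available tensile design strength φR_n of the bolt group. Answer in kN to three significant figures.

358 kN

A_b = π·12²/4 = 113.1 mm²; f_rv = 117 × 1000 / (6 × 113.1) = 172.4 MPa.
F'_nt = 1.3 F_nt − (F_nt / φF_nv) f_rv = 1.3·780 − (780/(0.75·579))·172.4 = 704.3 MPa, capped at F_nt → F'_nt = 704.3 MPa.
R_n = F'_nt · A_b · n = 704.3 × 113.1 × 6 / 1000 = 477.9 kN.
Design strength φR_n = 0.75 × 477.9 = 358 kN.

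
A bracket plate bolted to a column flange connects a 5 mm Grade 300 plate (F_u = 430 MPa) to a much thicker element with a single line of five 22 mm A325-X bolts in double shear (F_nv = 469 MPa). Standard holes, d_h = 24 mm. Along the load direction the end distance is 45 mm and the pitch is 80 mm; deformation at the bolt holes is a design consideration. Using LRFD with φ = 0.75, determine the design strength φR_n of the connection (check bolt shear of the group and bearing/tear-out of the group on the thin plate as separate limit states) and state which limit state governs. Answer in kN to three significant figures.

Bolt shear: A_b = π·22²/4 = 380.1 mm²; R_n = 469 × 380.1 × 5 × 2 / 1000 = 1783 kN → 0.75 × 1783 = 1340 kN.
Bearing (1.2 l_c t F_u ≤ 2.4 d t F_u): upper limit = 2.4·22·5·430 / 1000 = 113.5 kN.
  Edge l_c = 45 − 24/2 = 33 → r_n = 85.14 kN; interior l_c = 80 − 24 = 56 → r_n = 113.5 kN.
  R_n,bearing = 1·85.14 + 4·113.5 = 539.2 kN → 0.75 × 539.2 = 404 kN.
Bearing governs: 404 kN.

404 kN (bearing governs)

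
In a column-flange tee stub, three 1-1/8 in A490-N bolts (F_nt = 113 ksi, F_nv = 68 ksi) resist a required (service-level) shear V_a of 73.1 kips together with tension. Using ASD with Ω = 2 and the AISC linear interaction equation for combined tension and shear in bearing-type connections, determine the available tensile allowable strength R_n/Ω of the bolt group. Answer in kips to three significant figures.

A_b = π·1.125²/4 = 0.994 in²; f_rv = 73.1 / (3 × 0.994) = 24.51 ksi.
F'_nt = 1.3 F_nt − (Ω F_nt / F_nv) f_rv = 1.3·113 − (2·113/68)·24.51 = 65.43 ksi, capped at F_nt → F'_nt = 65.43 ksi.
R_n = F'_nt · A_b · n = 65.43 × 0.994 × 3 = 195.1 kips.
Allowable strength R_n/Ω = 195.1 / 2 = 97.6 kips.

97.6 kips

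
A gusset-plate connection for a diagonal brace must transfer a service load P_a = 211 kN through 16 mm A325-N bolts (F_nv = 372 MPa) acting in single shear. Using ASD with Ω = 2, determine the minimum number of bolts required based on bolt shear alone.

6 bolts

A_b = π·16²/4 = 201.1 mm².
Per-bolt allowable strength R_n/Ω = 372 × 201.1 × 1 / 1000 / 2 = 37.4 kN.
n ≥ 211 / 37.4 = 5.642 → use 6 bolts.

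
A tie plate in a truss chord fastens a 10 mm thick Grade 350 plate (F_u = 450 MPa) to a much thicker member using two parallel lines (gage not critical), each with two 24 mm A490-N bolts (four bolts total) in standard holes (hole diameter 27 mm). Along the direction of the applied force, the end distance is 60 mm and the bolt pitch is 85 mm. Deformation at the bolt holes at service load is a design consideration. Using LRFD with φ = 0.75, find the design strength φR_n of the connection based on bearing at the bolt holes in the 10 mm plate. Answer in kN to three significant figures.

765 kN

Per bolt r_n = 1.2 l_c t F_u ≤ 2.4 d t F_u; upper limit = 2.4 × 24 × 10 × 450 / 1000 = 259.2 kN.
Edge bolt: l_c = 60 − 27/2 = 46.5 mm → 1.2 × 46.5 × 10 × 450 / 1000 = 251.1 → r_n = 251.1 kN.
Interior bolts: l_c = 85 − 27 = 58 mm → 1.2 × 58 × 10 × 450 / 1000 = 313.2 → r_n = 259.2 kN.
R_n = 2 × 251.1 + 2 × 259.2 = 1021 kN.
Design strength φR_n = 0.75 × 1021 = 765 kN.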